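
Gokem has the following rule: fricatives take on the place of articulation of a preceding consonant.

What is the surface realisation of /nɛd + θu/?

/θ/ is a voiceless dental fricative. The preceding trigger /d/ is alveolar, so /θ/ must become alveolar as well.
A voiceless alveolar fricative is [s], so the surface segment is [s].

[nɛdsu]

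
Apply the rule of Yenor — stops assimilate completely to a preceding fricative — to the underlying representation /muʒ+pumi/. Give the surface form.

/p/ is the segment targeted by the rule; it sits immediately after /ʒ/, so it assimilates completely and surfaces as [ʒ].

[muʒʒumi]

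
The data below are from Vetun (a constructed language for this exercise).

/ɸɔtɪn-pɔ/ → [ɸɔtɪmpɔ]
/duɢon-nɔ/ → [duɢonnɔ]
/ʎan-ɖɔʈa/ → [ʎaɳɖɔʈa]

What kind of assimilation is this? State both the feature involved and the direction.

regressive place assimilation

Underlying /n/ is realised as [m] next to /p/; /p/ itself does not change.
/n/ is alveolar while /p/ is bilabial; the output [m] is bilabial, matching the trigger — so the feature that spreads is place.
Manner and voice are unchanged, so the assimilation is partial, not total.
Checking the remaining alternation: /n/ → [ɳ] before /ɖ/ (alveolar → retroflex, matching retroflex) — only place changes, and always toward the following segment.
Nothing changes in [duɢonnɔ]: there the adjacent consonants already agree in place (/n/ and /n/ are both alveolar), so this form is consistent with the same rule.
Since the segment that changes precedes the conditioning segment, the assimilation is regressive.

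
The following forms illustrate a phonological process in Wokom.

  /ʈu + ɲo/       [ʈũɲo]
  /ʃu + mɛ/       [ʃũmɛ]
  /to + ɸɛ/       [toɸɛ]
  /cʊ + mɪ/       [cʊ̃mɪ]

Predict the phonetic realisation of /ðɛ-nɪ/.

The data show regressive nasality assimilation (vowel nasalisation): /u/ → [ũ] before /ɲ/; /u/ → [ũ] before /m/; /ʊ/ → [ʊ̃] before /m/ — a vowel is nasalised by an immediately following nasal consonant.
No change occurs in [toɸɛ] because the vowel at the boundary is adjacent to an oral consonant, not a nasal (/o/ next to /ɸ/).
/ɛ/ sits next to the nasal /n/ and is therefore nasalised to [ɛ̃].

[ðɛ̃nɪ]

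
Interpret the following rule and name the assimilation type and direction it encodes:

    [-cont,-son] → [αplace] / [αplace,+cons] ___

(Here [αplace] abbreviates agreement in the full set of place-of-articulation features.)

progressive place assimilation

The rule copies the place features (abbreviated [place]) from the environment onto the target, so the assimilating feature is place.
Since the environment is written before the underscore, the trigger precedes the target; the direction is progressive.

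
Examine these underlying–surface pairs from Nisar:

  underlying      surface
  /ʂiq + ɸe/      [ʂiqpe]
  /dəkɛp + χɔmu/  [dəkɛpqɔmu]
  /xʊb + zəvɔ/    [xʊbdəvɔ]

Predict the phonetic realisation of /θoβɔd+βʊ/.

The data show progressive manner assimilation: /ɸ/ → [p] after /q/; /χ/ → [q] after /p/; /z/ → [d] after /b/. In each pair only manner changes, matching the preceding consonant, while place and voice stay constant.
/β/ is a voiced bilabial fricative. The preceding trigger /d/ is a stop, so /β/ must become a stop as well.
A voiced bilabial stop is [b], so the surface segment is [b].

[θoβɔdbʊ]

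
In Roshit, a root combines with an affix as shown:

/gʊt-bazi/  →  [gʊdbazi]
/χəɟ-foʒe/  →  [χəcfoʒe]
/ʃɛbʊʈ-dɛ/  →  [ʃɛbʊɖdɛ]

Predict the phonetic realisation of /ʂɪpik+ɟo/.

[ʂɪpigɟo]

The data show regressive voicing assimilation: /t/ → [d] before /b/; /ɟ/ → [c] before /f/; /ʈ/ → [ɖ] before /d/. In each pair only voicing changes, matching the following consonant, while place and manner stay constant.
The rule targets /k/ (voiceless velar stop), which sits before the trigger /ɟ/ (voiced).
Changing only its voicing to voiced gives [g] — the voiced velar stop.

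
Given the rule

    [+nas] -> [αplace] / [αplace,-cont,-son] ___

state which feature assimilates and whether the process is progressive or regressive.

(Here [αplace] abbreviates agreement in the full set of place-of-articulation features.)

progressive place assimilation

The shared variable α links the value of the place features (abbreviated [place]) on the target to the same value on the neighbouring segment, so place is the feature that assimilates.
Since the environment is written before the underscore, the trigger precedes the target; the direction is progressive.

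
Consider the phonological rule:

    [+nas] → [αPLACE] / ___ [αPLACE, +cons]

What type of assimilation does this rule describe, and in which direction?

The rule copies the place features (abbreviated [PLACE]) from the environment onto the target, so the assimilating feature is place.
The conditioning segment sits to the right of the focus bar, meaning the trigger follows the segment that changes — regressive assimilation.

regressive place assimilation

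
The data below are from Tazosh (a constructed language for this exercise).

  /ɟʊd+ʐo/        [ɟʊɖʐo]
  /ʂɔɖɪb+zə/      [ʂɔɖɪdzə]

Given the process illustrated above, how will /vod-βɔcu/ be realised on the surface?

The data show regressive place assimilation: /d/ → [ɖ] before /ʐ/; /b/ → [d] before /z/. In each pair only place changes, matching the following consonant, while manner and voice stay constant.
The rule targets /d/ (voiced alveolar stop), which sits before the trigger /β/ (bilabial).
The voiced bilabial stop is [b], so /d/ → [b].

[vobβɔcu]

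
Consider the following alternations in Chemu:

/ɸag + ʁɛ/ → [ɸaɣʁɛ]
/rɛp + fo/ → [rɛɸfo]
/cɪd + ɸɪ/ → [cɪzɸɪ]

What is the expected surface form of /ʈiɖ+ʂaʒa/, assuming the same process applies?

[ʈiʐʂaʒa]

The data show regressive manner assimilation: /g/ → [ɣ] before /ʁ/; /p/ → [ɸ] before /f/; /d/ → [z] before /ɸ/. In each pair only manner changes, matching the following consonant, while place and voice stay constant.
The rule targets /ɖ/ (voiced retroflex stop), which sits before the trigger /ʂ/ (fricative).
Changing only its manner to fricative gives [ʐ] — the voiced retroflex fricative.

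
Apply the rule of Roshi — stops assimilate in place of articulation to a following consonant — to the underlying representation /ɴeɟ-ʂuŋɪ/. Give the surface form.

[ɴeɖʂuŋɪ]

/ɟ/ is a voiced palatal stop. The following trigger /ʂ/ is retroflex, so /ɟ/ must become retroflex as well.
The voiced retroflex stop is [ɖ], so /ɟ/ → [ɖ].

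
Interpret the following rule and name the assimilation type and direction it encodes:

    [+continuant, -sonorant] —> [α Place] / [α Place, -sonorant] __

The shared variable α links the value of the place features (abbreviated [Place]) on the target to the same value on the neighbouring segment, so place is the feature that assimilates.
The conditioning segment sits to the left of the focus bar, meaning the trigger precedes the segment that changes — progressive assimilation.

progressive place assimilation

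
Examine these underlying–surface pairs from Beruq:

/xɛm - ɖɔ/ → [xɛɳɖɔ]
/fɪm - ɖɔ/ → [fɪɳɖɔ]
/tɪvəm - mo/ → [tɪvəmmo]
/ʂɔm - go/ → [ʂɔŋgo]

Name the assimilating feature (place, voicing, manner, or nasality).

Underlying /m/ is realised as [ɳ] next to /ɖ/; /ɖ/ itself does not change.
/m/ is bilabial while /ɖ/ is retroflex; the output [ɳ] is retroflex, matching the trigger — so the feature that spreads is place.
The other alternating form patterns the same way: /m/ → [ŋ] before /g/ (bilabial → velar, matching velar) — only place changes, and always toward the following segment.
Nothing changes in [tɪvəmmo]: there the adjacent consonants already agree in place (/m/ and /m/ are both bilabial), so this form is consistent with the same rule.

place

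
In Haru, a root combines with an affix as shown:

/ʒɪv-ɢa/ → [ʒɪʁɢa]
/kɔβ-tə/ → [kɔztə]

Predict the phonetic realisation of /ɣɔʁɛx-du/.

The data show regressive place assimilation: /v/ → [ʁ] before /ɢ/; /β/ → [z] before /t/. In each pair only place changes, matching the following consonant, while manner and voice stay constant.
/x/ is a voiceless velar fricative. The following trigger /d/ is alveolar, so /x/ must become alveolar as well.
The voiceless alveolar fricative is [s], so /x/ → [s].

[ɣɔʁɛsdu]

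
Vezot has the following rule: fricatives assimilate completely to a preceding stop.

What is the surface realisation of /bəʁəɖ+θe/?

[bəʁəɖɖe]

/θ/ is the segment targeted by the rule; it sits immediately after /ɖ/, so it assimilates completely and surfaces as [ɖ].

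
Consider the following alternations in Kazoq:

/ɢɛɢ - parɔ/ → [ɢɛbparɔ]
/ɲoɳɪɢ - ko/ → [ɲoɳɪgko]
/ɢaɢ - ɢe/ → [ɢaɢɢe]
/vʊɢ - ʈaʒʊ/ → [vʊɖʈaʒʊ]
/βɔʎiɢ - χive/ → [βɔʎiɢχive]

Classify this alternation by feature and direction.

regressive place assimilation

The segment that alternates is /ɢ/, which surfaces as [b] when adjacent to /p/.
/ɢ/ is uvular while /p/ is bilabial; the output [b] is bilabial, matching the trigger — so the feature that spreads is place.
Manner and voice are unchanged, so the assimilation is partial, not total.
Checking the remaining alternations: /ɢ/ → [g] before /k/ (uvular → velar, matching velar); /ɢ/ → [ɖ] before /ʈ/ (uvular → retroflex, matching retroflex) — only place changes, and always toward the following segment.
No alternation appears in [ɢaɢɢe], [βɔʎiɢχive]: there the adjacent consonants already agree in place (/ɢ/ and /ɢ/ are both uvular; /ɢ/ and /χ/ are both uvular), so these forms are consistent with the same rule.
The trigger is the following segment, so the direction is regressive (anticipatory).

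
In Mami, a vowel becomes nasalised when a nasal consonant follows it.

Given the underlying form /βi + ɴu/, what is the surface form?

[βĩɴu]

/i/ sits next to the nasal /ɴ/ and is therefore nasalised to [ĩ].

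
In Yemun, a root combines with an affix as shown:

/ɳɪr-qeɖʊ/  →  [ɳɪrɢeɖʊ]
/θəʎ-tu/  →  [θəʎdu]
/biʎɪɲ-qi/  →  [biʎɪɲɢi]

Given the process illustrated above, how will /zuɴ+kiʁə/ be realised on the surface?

The data show progressive voicing assimilation: /q/ → [ɢ] after /r/; /t/ → [d] after /ʎ/; /q/ → [ɢ] after /ɲ/. In each pair only voicing changes, matching the preceding consonant, while place and manner stay constant.
/k/ is a voiceless velar stop. The preceding trigger /ɴ/ is voiced, so /k/ must become voiced as well.
The voiced velar stop is [g], so /k/ → [g].

[zuɴgiʁə]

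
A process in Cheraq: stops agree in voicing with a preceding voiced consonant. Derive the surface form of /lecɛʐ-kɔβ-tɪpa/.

[lecɛʐgɔβdɪpa]

/k/ is a voiceless velar stop. The preceding trigger /ʐ/ is voiced, so /k/ must become voiced as well.
Changing only its voicing to voiced gives [g] — the voiced velar stop.
At the second juncture, /t/ likewise becomes [d] adjacent to /β/.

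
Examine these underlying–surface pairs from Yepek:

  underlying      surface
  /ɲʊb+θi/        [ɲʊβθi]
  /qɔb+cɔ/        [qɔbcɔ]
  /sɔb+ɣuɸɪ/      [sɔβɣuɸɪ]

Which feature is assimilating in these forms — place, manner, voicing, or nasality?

manner

Comparing underlying and surface forms, /b/ → [β] is the alternation; the neighbouring /θ/ is constant.
/b/ is a stop while /θ/ is a fricative; the output [β] is a fricative, matching the trigger — so the feature that spreads is manner.
The other alternating form patterns the same way: /b/ → [β] before /ɣ/ (stop → fricative, matching a fricative) — only manner changes, and always toward the following segment.
Nothing changes in [qɔbcɔ]: there the adjacent consonants already agree in manner (/b/ and /c/ are both stops), so this form is consistent with the same rule.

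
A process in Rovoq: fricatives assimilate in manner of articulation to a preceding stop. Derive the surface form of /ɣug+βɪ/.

/β/ is a voiced bilabial fricative. The preceding trigger /g/ is a stop, so /β/ must become a stop as well.
A voiced bilabial stop is [b], so the surface segment is [b].

[ɣugbɪ]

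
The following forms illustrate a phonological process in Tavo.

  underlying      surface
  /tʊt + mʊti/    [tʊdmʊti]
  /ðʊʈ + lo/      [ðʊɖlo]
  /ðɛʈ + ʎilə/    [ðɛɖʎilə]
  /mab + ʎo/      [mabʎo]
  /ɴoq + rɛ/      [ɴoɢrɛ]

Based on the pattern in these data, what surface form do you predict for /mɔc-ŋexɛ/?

The data show regressive voicing assimilation: /t/ → [d] before /m/; /ʈ/ → [ɖ] before /l/; /ʈ/ → [ɖ] before /ʎ/; /q/ → [ɢ] before /r/. In each pair only voicing changes, matching the following consonant, while place and manner stay constant.
No alternation appears in [mabʎo]: there the adjacent consonants already agree in voicing (/b/ and /ʎ/ are both voiced), so this form is consistent with the same rule.
The rule targets /c/ (voiceless palatal stop), which sits before the trigger /ŋ/ (voiced).
The voiced palatal stop is [ɟ], so /c/ → [ɟ].

[mɔɟŋexɛ]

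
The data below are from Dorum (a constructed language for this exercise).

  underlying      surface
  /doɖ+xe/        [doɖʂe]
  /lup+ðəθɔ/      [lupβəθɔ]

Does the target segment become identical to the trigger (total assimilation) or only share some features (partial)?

partial assimilation

The segment that alternates is /x/, which surfaces as [ʂ] when adjacent to /ɖ/.
/x/ is velar while /ɖ/ is retroflex; the output [ʂ] is retroflex, matching the trigger — so the feature that spreads is place.
Manner and voice are unchanged, so the assimilation is partial, not total.
Checking the remaining alternation: /ð/ → [β] after /p/ (dental → bilabial, matching bilabial) — only place changes, and always toward the preceding segment.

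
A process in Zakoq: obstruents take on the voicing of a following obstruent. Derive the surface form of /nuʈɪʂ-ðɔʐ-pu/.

/ʂ/ is a voiceless retroflex fricative. The following trigger /ð/ is voiced, so /ʂ/ must become voiced as well.
Changing only its voicing to voiced gives [ʐ] — the voiced retroflex fricative.
The same rule applies at the second boundary: /ʐ/ → [ʂ] next to /p/.

[nuʈɪʐðɔʂpu]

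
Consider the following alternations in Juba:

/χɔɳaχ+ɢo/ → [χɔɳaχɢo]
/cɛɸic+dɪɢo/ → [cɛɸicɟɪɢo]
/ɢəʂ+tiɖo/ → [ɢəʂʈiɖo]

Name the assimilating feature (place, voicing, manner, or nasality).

place

The segment that alternates is /d/, which surfaces as [ɟ] when adjacent to /c/.
The change alveolar → palatal matches the place of the preceding /c/, identifying this as place assimilation.
The same holds elsewhere in the data: /t/ → [ʈ] after /ʂ/ (alveolar → retroflex, matching retroflex) — only place changes, and always toward the preceding segment.
Nothing changes in [χɔɳaχɢo]: there the adjacent consonants already agree in place (/ɢ/ and /χ/ are both uvular), so this form is consistent with the same rule.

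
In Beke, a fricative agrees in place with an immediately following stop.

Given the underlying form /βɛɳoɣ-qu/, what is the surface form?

The rule targets /ɣ/ (voiced velar fricative), which sits before the trigger /q/ (uvular).
Changing only its place to uvular gives [ʁ] — the voiced uvular fricative.

[βɛɳoʁqu]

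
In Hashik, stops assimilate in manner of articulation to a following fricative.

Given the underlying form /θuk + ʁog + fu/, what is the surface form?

[θuxʁoɣfu]

The rule targets /k/ (voiceless velar stop), which sits before the trigger /ʁ/ (fricative).
Changing only its manner to fricative gives [x] — the voiceless velar fricative.
At the second juncture, /g/ likewise becomes [ɣ] adjacent to /f/.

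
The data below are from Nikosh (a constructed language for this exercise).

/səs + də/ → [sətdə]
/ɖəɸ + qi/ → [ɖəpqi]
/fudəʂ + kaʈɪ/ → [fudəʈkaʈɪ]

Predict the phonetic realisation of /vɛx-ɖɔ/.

[vɛkɖɔ]

The data show regressive manner assimilation: /s/ → [t] before /d/; /ɸ/ → [p] before /q/; /ʂ/ → [ʈ] before /k/. In each pair only manner changes, matching the following consonant, while place and voice stay constant.
/x/ is a voiceless velar fricative. The following trigger /ɖ/ is a stop, so /x/ must become a stop as well.
A voiceless velar stop is [k], so the surface segment is [k].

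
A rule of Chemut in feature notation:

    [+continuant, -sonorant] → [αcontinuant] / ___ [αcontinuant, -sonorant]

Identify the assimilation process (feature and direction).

The rule copies [continuant] (continuancy) from the environment onto the target fricatives; since [±continuant] encodes the stop/fricative manner contrast, the assimilating dimension is manner.
The conditioning segment sits to the right of the focus bar, meaning the trigger follows the segment that changes — regressive assimilation.

regressive manner assimilation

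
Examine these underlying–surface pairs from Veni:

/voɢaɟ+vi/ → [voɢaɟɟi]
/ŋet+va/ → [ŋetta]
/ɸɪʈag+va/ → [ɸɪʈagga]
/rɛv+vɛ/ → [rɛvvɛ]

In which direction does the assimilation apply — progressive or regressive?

progressive

Comparing underlying and surface forms, /v/ → [ɟ] is the alternation; the neighbouring /ɟ/ is constant.
The output [ɟ] is identical to the trigger /ɟ/ — every feature (place, manner, voicing) has been copied — so this is total assimilation.
The other forms behave the same way: /v/ → [t] after /t/; /v/ → [g] after /g/ — in each case the output is a copy of the preceding consonant.
In [rɛvvɛ] the two consonants at the boundary are already identical (/v/ + /v/), so the rule applies vacuously and nothing changes.
The trigger is the preceding segment, so the direction is progressive (perseverative).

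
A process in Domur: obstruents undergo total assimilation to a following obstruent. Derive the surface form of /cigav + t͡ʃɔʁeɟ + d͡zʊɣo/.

[cigat͡ʃt͡ʃɔʁed͡zd͡zʊɣo]

/v/ is the segment targeted by the rule; it sits immediately before /t͡ʃ/, so it assimilates completely and surfaces as [t͡ʃ].
The same rule applies at the second boundary: /ɟ/ → [d͡z] next to /d͡z/.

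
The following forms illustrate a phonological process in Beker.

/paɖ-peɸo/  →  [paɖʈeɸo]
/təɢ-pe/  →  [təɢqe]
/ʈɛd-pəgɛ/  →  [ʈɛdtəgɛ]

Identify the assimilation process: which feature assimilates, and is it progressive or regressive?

progressive place assimilation

Underlying /p/ is realised as [ʈ] next to /ɖ/; /ɖ/ itself does not change.
/p/ is bilabial while /ɖ/ is retroflex; the output [ʈ] is retroflex, matching the trigger — so the feature that spreads is place.
Manner and voice are unchanged, so the assimilation is partial, not total.
Checking the remaining alternations: /p/ → [q] after /ɢ/ (bilabial → uvular, matching uvular); /p/ → [t] after /d/ (bilabial → alveolar, matching alveolar) — only place changes, and always toward the preceding segment.
The trigger is the preceding segment, so the direction is progressive (perseverative).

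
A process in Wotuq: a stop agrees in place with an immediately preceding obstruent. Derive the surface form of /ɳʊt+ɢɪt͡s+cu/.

/ɢ/ is a voiced uvular stop. The preceding trigger /t/ is alveolar, so /ɢ/ must become alveolar as well.
Changing only its place to alveolar gives [d] — the voiced alveolar stop.
The same rule applies at the second boundary: /c/ → [t] next to /t͡s/.

[ɳʊtdɪt͡stu]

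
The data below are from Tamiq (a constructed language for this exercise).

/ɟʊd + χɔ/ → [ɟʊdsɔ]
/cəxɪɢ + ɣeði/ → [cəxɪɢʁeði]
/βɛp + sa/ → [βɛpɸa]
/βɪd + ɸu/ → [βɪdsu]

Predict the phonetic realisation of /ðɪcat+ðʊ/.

The data show progressive place assimilation: /χ/ → [s] after /d/; /ɣ/ → [ʁ] after /ɢ/; /s/ → [ɸ] after /p/; /ɸ/ → [s] after /d/. In each pair only place changes, matching the preceding consonant, while manner and voice stay constant.
/ð/ is a voiced dental fricative. The preceding trigger /t/ is alveolar, so /ð/ must become alveolar as well.
The voiced alveolar fricative is [z], so /ð/ → [z].

[ðɪcatzʊ]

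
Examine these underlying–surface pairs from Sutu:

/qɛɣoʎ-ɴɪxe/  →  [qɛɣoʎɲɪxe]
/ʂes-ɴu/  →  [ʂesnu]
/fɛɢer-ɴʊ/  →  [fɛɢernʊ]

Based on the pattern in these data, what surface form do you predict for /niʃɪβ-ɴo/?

[niʃɪβmo]

The data show progressive place assimilation: /ɴ/ → [ɲ] after /ʎ/; /ɴ/ → [n] after /s/; /ɴ/ → [n] after /r/. In each pair only place changes, matching the preceding consonant, while manner and voice stay constant.
/ɴ/ is a voiced uvular nasal. The preceding trigger /β/ is bilabial, so /ɴ/ must become bilabial as well.
A voiced bilabial nasal is [m], so the surface segment is [m].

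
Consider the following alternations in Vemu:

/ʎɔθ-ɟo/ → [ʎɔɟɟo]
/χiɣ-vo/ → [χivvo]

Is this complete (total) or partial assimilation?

total assimilation

The segment that alternates is /θ/, which surfaces as [ɟ] when adjacent to /ɟ/.
The output [ɟ] is identical to the trigger /ɟ/ — every feature (place, manner, voicing) has been copied — so this is total assimilation.
The remaining alternation confirms this: /ɣ/ → [v] before /v/ — in each case the output is a copy of the following consonant.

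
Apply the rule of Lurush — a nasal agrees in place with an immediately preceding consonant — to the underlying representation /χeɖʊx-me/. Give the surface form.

/m/ is a voiced bilabial nasal. The preceding trigger /x/ is velar, so /m/ must become velar as well.
Changing only its place to velar gives [ŋ] — the voiced velar nasal.

[χeɖʊxŋe]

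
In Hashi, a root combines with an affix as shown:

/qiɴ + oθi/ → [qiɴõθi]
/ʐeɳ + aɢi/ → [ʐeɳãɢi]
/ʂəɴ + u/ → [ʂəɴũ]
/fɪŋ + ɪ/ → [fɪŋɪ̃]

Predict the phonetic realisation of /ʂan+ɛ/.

The data show progressive nasality assimilation (vowel nasalisation): /o/ → [õ] after /ɴ/; /a/ → [ã] after /ɳ/; /u/ → [ũ] after /ɴ/; /ɪ/ → [ɪ̃] after /ŋ/ — a vowel is nasalised by an immediately preceding nasal consonant.
The vowel /ɛ/ is adjacent to the preceding nasal /n/, so it acquires [+nasal] and surfaces as [ɛ̃].

[ʂanɛ̃]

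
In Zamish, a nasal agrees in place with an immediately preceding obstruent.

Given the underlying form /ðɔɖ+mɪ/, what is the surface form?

[ðɔɖɳɪ]

The rule targets /m/ (voiced bilabial nasal), which sits after the trigger /ɖ/ (retroflex).
A voiced retroflex nasal is [ɳ], so the surface segment is [ɳ].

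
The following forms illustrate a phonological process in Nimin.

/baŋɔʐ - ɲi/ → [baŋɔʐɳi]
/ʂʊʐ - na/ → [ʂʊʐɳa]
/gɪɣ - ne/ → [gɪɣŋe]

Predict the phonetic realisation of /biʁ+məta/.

The data show progressive place assimilation: /ɲ/ → [ɳ] after /ʐ/; /n/ → [ɳ] after /ʐ/; /n/ → [ŋ] after /ɣ/. In each pair only place changes, matching the preceding consonant, while manner and voice stay constant.
The rule targets /m/ (voiced bilabial nasal), which sits after the trigger /ʁ/ (uvular).
A voiced uvular nasal is [ɴ], so the surface segment is [ɴ].

[biʁɴəta]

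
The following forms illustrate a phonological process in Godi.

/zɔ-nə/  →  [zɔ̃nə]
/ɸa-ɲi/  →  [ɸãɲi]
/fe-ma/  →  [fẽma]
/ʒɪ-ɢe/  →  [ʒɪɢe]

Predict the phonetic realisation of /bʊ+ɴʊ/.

The data show regressive nasality assimilation (vowel nasalisation): /ɔ/ → [ɔ̃] before /n/; /a/ → [ã] before /ɲ/; /e/ → [ẽ] before /m/ — a vowel is nasalised by an immediately following nasal consonant.
No change occurs in [ʒɪɢe] because the vowel at the boundary is adjacent to an oral consonant, not a nasal (/ɪ/ next to /ɢ/).
/ʊ/ sits next to the nasal /ɴ/ and is therefore nasalised to [ʊ̃].

[bʊ̃ɴʊ]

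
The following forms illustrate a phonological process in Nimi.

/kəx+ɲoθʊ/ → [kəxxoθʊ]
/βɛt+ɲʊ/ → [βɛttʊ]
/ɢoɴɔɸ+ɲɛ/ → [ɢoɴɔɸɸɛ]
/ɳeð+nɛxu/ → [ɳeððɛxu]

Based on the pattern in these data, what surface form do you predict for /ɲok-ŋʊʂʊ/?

The data show progressive total assimilation (/ɲ/ → [x] after /x/; /ɲ/ → [t] after /t/; /ɲ/ → [ɸ] after /ɸ/; /n/ → [ð] after /ð/): in every case the target segment becomes identical to its preceding neighbour, copying more than a single feature.
/ŋ/ is the segment targeted by the rule; it sits immediately after /k/, so it assimilates completely and surfaces as [k].

[ɲokkʊʂʊ]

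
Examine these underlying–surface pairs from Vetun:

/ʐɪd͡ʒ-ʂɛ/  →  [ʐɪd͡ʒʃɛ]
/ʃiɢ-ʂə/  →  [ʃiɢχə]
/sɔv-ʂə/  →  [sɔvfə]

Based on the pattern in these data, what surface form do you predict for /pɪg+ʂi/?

The data show progressive place assimilation: /ʂ/ → [ʃ] after /d͡ʒ/; /ʂ/ → [χ] after /ɢ/; /ʂ/ → [f] after /v/. In each pair only place changes, matching the preceding consonant, while manner and voice stay constant.
The rule targets /ʂ/ (voiceless retroflex fricative), which sits after the trigger /g/ (velar).
A voiceless velar fricative is [x], so the surface segment is [x].

[pɪgxi]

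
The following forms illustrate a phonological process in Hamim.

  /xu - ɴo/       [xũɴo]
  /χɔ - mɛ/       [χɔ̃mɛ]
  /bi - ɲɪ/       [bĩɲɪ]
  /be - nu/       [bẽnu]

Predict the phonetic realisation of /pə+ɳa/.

[pə̃ɳa]

The data show regressive nasality assimilation (vowel nasalisation): /u/ → [ũ] before /ɴ/; /ɔ/ → [ɔ̃] before /m/; /i/ → [ĩ] before /ɲ/; /e/ → [ẽ] before /n/ — a vowel is nasalised by an immediately following nasal consonant.
/ə/ sits next to the nasal /ɳ/ and is therefore nasalised to [ə̃].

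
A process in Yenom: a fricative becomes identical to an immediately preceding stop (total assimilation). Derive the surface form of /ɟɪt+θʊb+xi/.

/θ/ is the segment targeted by the rule; it sits immediately after /t/, so it assimilates completely and surfaces as [t].
At the second juncture, /x/ likewise becomes [b] adjacent to /b/.

[ɟɪttʊbbi]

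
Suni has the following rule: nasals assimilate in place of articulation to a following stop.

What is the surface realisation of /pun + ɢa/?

[puɴɢa]

/n/ is a voiced alveolar nasal. The following trigger /ɢ/ is uvular, so /n/ must become uvular as well.
A voiced uvular nasal is [ɴ], so the surface segment is [ɴ].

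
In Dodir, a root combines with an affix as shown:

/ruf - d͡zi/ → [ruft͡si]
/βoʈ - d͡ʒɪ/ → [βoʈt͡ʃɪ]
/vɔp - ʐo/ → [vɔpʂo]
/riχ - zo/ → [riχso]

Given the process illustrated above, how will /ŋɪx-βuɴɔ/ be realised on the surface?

[ŋɪxɸuɴɔ]

The data show progressive voicing assimilation: /d͡z/ → [t͡s] after /f/; /d͡ʒ/ → [t͡ʃ] after /ʈ/; /ʐ/ → [ʂ] after /p/; /z/ → [s] after /χ/. In each pair only voicing changes, matching the preceding consonant, while place and manner stay constant.
The rule targets /β/ (voiced bilabial fricative), which sits after the trigger /x/ (voiceless).
Changing only its voicing to voiceless gives [ɸ] — the voiceless bilabial fricative.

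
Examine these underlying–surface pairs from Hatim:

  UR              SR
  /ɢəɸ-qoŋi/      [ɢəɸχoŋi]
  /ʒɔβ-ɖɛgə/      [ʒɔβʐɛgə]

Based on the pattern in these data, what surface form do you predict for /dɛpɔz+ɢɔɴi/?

The data show progressive manner assimilation: /q/ → [χ] after /ɸ/; /ɖ/ → [ʐ] after /β/. In each pair only manner changes, matching the preceding consonant, while place and voice stay constant.
/ɢ/ is a voiced uvular stop. The preceding trigger /z/ is a fricative, so /ɢ/ must become a fricative as well.
A voiced uvular fricative is [ʁ], so the surface segment is [ʁ].

[dɛpɔzʁɔɴi]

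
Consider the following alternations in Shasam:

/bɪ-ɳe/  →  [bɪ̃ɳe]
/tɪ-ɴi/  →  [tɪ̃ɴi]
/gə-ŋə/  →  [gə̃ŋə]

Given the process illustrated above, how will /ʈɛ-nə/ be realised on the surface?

[ʈɛ̃nə]

The data show regressive nasality assimilation (vowel nasalisation): /ɪ/ → [ɪ̃] before /ɳ/; /ɪ/ → [ɪ̃] before /ɴ/; /ə/ → [ə̃] before /ŋ/ — a vowel is nasalised by an immediately following nasal consonant.
/ɛ/ sits next to the nasal /n/ and is therefore nasalised to [ɛ̃].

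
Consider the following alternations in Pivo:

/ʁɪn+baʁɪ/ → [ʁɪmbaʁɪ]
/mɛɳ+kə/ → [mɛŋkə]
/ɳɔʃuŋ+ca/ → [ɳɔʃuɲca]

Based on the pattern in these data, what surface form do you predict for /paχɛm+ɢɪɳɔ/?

[paχɛɴɢɪɳɔ]

The data show regressive place assimilation: /n/ → [m] before /b/; /ɳ/ → [ŋ] before /k/; /ŋ/ → [ɲ] before /c/. In each pair only place changes, matching the following consonant, while manner and voice stay constant.
/m/ is a voiced bilabial nasal. The following trigger /ɢ/ is uvular, so /m/ must become uvular as well.
The voiced uvular nasal is [ɴ], so /m/ → [ɴ].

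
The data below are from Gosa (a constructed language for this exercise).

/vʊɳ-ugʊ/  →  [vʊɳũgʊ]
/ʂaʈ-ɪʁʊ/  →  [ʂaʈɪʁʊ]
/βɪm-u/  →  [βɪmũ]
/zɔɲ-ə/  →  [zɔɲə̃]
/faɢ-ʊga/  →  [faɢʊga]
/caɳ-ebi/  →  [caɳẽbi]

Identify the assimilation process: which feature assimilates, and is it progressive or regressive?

progressive nasality assimilation (vowel nasalisation)

The vowel /u/ surfaces as nasalised [ũ] next to the preceding nasal /ɳ/ — it has acquired the [+nasal] feature of its neighbour.
Likewise in the remaining data: /u/ → [ũ] after /m/; /ə/ → [ə̃] after /ɲ/; /e/ → [ẽ] after /ɳ/ — each time a vowel is nasalised next to a preceding nasal.
No change occurs in [ʂaʈɪʁʊ], [faɢʊga] because the vowel at the boundary is adjacent to an oral consonant, not a nasal (/ɪ/ next to /ʈ/; /ʊ/ next to /ɢ/).
Because the conditioning nasal is to the left of the vowel that changes, the process is progressive (perseverative).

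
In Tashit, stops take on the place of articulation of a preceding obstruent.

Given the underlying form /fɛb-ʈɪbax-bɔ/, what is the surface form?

/ʈ/ is a voiceless retroflex stop. The preceding trigger /b/ is bilabial, so /ʈ/ must become bilabial as well.
Changing only its place to bilabial gives [p] — the voiceless bilabial stop.
At the second juncture, /b/ likewise becomes [g] adjacent to /x/.

[fɛbpɪbaxgɔ]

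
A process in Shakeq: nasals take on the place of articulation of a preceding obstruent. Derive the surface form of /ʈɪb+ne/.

/n/ is a voiced alveolar nasal. The preceding trigger /b/ is bilabial, so /n/ must become bilabial as well.
The voiced bilabial nasal is [m], so /n/ → [m].

[ʈɪbme]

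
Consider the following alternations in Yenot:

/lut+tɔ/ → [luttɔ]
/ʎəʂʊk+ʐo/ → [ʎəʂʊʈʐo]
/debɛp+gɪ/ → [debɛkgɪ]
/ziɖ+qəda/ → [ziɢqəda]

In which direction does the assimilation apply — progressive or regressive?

Underlying /k/ is realised as [ʈ] next to /ʐ/; /ʐ/ itself does not change.
/k/ is velar while /ʐ/ is retroflex; the output [ʈ] is retroflex, matching the trigger — so the feature that spreads is place.
The other alternating forms pattern the same way: /p/ → [k] before /g/ (bilabial → velar, matching velar); /ɖ/ → [ɢ] before /q/ (retroflex → uvular, matching uvular) — only place changes, and always toward the following segment.
Nothing changes in [luttɔ]: there the adjacent consonants already agree in place (/t/ and /t/ are both alveolar), so this form is consistent with the same rule.
Since the segment that changes precedes the conditioning segment, the assimilation is regressive.

regressive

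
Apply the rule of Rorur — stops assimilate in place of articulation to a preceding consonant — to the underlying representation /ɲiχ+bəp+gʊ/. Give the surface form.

/b/ is a voiced bilabial stop. The preceding trigger /χ/ is uvular, so /b/ must become uvular as well.
The voiced uvular stop is [ɢ], so /b/ → [ɢ].
At the second juncture, /g/ likewise becomes [b] adjacent to /p/.

[ɲiχɢəpbʊ]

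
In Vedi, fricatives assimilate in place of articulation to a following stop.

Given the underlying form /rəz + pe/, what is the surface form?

[rəβpe]

The rule targets /z/ (voiced alveolar fricative), which sits before the trigger /p/ (bilabial).
A voiced bilabial fricative is [β], so the surface segment is [β].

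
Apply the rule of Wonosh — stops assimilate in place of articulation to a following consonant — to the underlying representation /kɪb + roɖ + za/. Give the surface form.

[kɪdrodza]

/b/ is a voiced bilabial stop. The following trigger /r/ is alveolar, so /b/ must become alveolar as well.
Changing only its place to alveolar gives [d] — the voiced alveolar stop.
The same rule applies at the second boundary: /ɖ/ → [d] next to /z/.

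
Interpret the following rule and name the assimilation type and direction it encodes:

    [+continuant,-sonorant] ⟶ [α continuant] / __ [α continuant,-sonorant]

regressive manner assimilation

The rule copies [continuant] (continuancy) from the environment onto the target fricatives; since [±continuant] encodes the stop/fricative manner contrast, the assimilating dimension is manner.
Since the environment is written after the underscore, the trigger follows the target; the direction is regressive.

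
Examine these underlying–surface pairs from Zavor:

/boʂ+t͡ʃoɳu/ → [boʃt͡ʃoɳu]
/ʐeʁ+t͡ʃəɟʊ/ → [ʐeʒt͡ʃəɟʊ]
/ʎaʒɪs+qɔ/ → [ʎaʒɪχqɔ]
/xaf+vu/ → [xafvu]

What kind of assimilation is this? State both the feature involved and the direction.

regressive place assimilation

The segment that alternates is /ʂ/, which surfaces as [ʃ] when adjacent to /t͡ʃ/.
/ʂ/ is retroflex while /t͡ʃ/ is postalveolar; the output [ʃ] is postalveolar, matching the trigger — so the feature that spreads is place.
Manner and voice are unchanged, so the assimilation is partial, not total.
Checking the remaining alternations: /ʁ/ → [ʒ] before /t͡ʃ/ (uvular → postalveolar, matching postalveolar); /s/ → [χ] before /q/ (alveolar → uvular, matching uvular) — only place changes, and always toward the following segment.
Nothing changes in [xafvu]: there the adjacent consonants already agree in place (/f/ and /v/ are both labiodental), so this form is consistent with the same rule.
The trigger is the following segment, so the direction is regressive (anticipatory).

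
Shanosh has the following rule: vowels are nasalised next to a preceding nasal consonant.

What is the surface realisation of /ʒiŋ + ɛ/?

/ɛ/ sits next to the nasal /ŋ/ and is therefore nasalised to [ɛ̃].

[ʒiŋɛ̃]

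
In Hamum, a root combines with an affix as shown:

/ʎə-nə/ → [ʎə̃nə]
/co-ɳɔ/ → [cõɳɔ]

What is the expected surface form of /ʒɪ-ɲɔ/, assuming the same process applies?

The data show regressive nasality assimilation (vowel nasalisation): /ə/ → [ə̃] before /n/; /o/ → [õ] before /ɳ/ — a vowel is nasalised by an immediately following nasal consonant.
The vowel /ɪ/ is adjacent to the following nasal /ɲ/, so it acquires [+nasal] and surfaces as [ɪ̃].

[ʒɪ̃ɲɔ]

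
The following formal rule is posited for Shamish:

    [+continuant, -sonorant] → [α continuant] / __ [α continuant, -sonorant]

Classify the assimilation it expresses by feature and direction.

The rule copies [continuant] (continuancy) from the environment onto the target fricatives; since [±continuant] encodes the stop/fricative manner contrast, the assimilating dimension is manner.
Since the environment is written after the underscore, the trigger follows the target; the direction is regressive.

regressive manner assimilation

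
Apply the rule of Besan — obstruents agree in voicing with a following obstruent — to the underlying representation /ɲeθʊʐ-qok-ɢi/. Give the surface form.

The rule targets /ʐ/ (voiced retroflex fricative), which sits before the trigger /q/ (voiceless).
A voiceless retroflex fricative is [ʂ], so the surface segment is [ʂ].
At the second juncture, /k/ likewise becomes [g] adjacent to /ɢ/.

[ɲeθʊʂqogɢi]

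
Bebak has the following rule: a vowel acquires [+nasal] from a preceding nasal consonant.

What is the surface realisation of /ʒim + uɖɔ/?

[ʒimũɖɔ]

/u/ sits next to the nasal /m/ and is therefore nasalised to [ũ].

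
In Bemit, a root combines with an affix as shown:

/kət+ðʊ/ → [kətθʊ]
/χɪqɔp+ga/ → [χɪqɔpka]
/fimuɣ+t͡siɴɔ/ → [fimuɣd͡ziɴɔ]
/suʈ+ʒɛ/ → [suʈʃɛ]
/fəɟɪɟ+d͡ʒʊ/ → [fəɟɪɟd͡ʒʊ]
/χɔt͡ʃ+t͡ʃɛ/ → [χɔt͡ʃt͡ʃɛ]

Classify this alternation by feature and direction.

The segment that alternates is /ð/, which surfaces as [θ] when adjacent to /t/.
The change voiced → voiceless matches the voicing of the preceding /t/, identifying this as voicing assimilation.
Place and manner are unchanged, so the assimilation is partial, not total.
The other alternating forms pattern the same way: /g/ → [k] after /p/ (voiced → voiceless, matching voiceless); /t͡s/ → [d͡z] after /ɣ/ (voiceless → voiced, matching voiced); /ʒ/ → [ʃ] after /ʈ/ (voiced → voiceless, matching voiceless) — only voicing changes, and always toward the preceding segment.
No alternation appears in [fəɟɪɟd͡ʒʊ], [χɔt͡ʃt͡ʃɛ]: there the adjacent consonants already agree in voicing (/d͡ʒ/ and /ɟ/ are both voiced; /t͡ʃ/ and /t͡ʃ/ are both voiceless), so these forms are consistent with the same rule.
Since the segment that changes follows the conditioning segment, the assimilation is progressive.

progressive voicing assimilation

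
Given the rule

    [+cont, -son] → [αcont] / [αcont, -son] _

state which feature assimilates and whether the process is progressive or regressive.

progressive manner assimilation

The shared variable α links the value of [cont] on the target to that of the neighbouring obstruent. [cont] distinguishes stops from fricatives — a manner-of-articulation feature — so this is manner assimilation.
The conditioning segment sits to the left of the focus bar, meaning the trigger precedes the segment that changes — progressive assimilation.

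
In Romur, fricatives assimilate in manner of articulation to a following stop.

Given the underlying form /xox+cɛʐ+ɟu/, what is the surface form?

[xokcɛɖɟu]

The rule targets /x/ (voiceless velar fricative), which sits before the trigger /c/ (stop).
The voiceless velar stop is [k], so /x/ → [k].
The same rule applies at the second boundary: /ʐ/ → [ɖ] next to /ɟ/.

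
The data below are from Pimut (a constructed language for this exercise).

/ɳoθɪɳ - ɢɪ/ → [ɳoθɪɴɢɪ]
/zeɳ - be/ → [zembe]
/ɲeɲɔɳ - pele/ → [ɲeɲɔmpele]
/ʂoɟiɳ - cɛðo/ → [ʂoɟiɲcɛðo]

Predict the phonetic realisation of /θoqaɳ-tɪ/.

The data show regressive place assimilation: /ɳ/ → [ɴ] before /ɢ/; /ɳ/ → [m] before /b/; /ɳ/ → [m] before /p/; /ɳ/ → [ɲ] before /c/. In each pair only place changes, matching the following consonant, while manner and voice stay constant.
/ɳ/ is a voiced retroflex nasal. The following trigger /t/ is alveolar, so /ɳ/ must become alveolar as well.
A voiced alveolar nasal is [n], so the surface segment is [n].

[θoqantɪ]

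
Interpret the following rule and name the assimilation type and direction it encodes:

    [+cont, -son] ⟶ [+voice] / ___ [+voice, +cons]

The target ([+cont, -son], fricatives) acquires [+voice] next to a voiced consonant ([+voice, +cons]) — it takes on the voicing of its neighbour, so the feature that spreads is voicing.
The conditioning segment sits to the right of the focus bar, meaning the trigger follows the segment that changes — regressive assimilation.

regressive voicing assimilation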